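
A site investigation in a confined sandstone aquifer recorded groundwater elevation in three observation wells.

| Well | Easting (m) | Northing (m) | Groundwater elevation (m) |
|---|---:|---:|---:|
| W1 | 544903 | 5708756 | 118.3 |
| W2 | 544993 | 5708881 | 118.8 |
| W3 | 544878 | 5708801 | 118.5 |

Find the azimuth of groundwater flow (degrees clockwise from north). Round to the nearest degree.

175°

With h = a·x + b·y + c and W1 as origin, the differences give:
  90·a + 125·b = +0.5
  (-25)·a + 45·b = +0.2
Eliminate b (×45 and ×125, subtract): 7175·a = -2.50 → a = ∂h/∂x = -0.0003484
Back-substitute: b = ∂h/∂y = +0.004251.
Flow direction (−∇h) has components (+0.0003484 E, -0.004251 N).
Azimuth = atan2(E, N) = atan2(+0.0003484, -0.004251) = 175.3° ≈ 175°.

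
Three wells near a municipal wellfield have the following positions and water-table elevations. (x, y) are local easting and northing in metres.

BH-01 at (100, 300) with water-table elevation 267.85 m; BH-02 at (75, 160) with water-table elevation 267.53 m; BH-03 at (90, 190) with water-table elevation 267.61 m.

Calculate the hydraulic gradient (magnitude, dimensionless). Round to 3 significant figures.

0.00239

Differences from BH-01: to BH-02 (Δx, Δy, Δh) = (-25, -140, -0.32); to BH-03 = (-10, -110, -0.24).
Determinant of the coordinate differences = (-25)·(-110) − (-10)·(-140) = 1350.
∂h/∂x = [(-0.32)·(-110) − (-0.24)·(-140)] / 1350 = +0.001185
∂h/∂y = [(-25)·(-0.24) − (-10)·(-0.32)] / 1350 = +0.002074
|∇h| = √(0.001185² + 0.002074²) = 0.002389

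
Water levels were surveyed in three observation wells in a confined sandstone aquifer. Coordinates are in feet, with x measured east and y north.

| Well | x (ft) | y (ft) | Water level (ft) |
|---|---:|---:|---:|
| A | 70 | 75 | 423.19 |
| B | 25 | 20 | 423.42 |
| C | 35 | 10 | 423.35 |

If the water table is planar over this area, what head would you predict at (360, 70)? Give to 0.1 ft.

Taking A as reference: B−A = (-45, -55, +0.23); C−A = (-35, -65, +0.16).
Determinant of the coordinate differences = (-45)·(-65) − (-35)·(-55) = 1000.
∂h/∂x = [(+0.23)·(-65) − (+0.16)·(-55)] / 1000 = -0.006150
∂h/∂y = [(-45)·(+0.16) − (-35)·(+0.23)] / 1000 = +0.0008500
h(360, 70) = 423.19 + (-0.006150)·(290) + (+0.0008500)·(-5) = 423.19 -1.783 -0.004 = 421.402 ft.

421.4 ft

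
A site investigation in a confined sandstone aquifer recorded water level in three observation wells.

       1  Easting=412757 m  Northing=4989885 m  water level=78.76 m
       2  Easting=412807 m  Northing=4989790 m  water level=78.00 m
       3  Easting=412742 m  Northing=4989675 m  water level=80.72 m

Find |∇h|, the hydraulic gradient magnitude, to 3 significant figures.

0.0299

Taking 1 as reference: 2−1 = (50, -95, -0.76); 3−1 = (-15, -210, +1.96).
Determinant of the coordinate differences = 50·(-210) − (-15)·(-95) = -11925.
∂h/∂x = [(-0.76)·(-210) − (+1.96)·(-95)] / -11925 = -0.02900
∂h/∂y = [50·(+1.96) − (-15)·(-0.76)] / -11925 = -0.007262
|∇h| = √(-0.02900² + -0.007262²) = 0.0299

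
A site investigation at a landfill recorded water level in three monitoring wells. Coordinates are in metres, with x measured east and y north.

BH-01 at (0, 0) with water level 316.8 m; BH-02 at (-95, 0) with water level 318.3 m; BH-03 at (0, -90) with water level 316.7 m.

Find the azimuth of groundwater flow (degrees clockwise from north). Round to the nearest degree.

∂h/∂x = (318.3 − 316.8) / (-95 − 0) = -0.01579
∂h/∂y = (316.7 − 316.8) / (-90 − 0) = +0.001111
Flow direction (−∇h) has components (+0.01579 E, -0.001111 N).
Azimuth = atan2(E, N) = atan2(+0.01579, -0.001111) = 94.0° ≈ 094°.

094°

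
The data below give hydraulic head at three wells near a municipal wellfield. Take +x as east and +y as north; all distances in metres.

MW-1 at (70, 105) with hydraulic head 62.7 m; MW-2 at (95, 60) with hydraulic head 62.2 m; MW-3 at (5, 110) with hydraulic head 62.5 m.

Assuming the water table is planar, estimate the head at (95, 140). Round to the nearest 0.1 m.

With h = a·x + b·y + c and MW-1 as origin, the differences give:
  25·a + (-45)·b = -0.5
  (-65)·a + 5·b = -0.2
Eliminate b (×5 and ×(-45), subtract): -2800·a = -11.50 → a = ∂h/∂x = +0.004107
Back-substitute: b = ∂h/∂y = +0.01339.
h(95, 140) = 62.7 + (+0.004107)·(25) + (+0.01339)·(35) = 62.7 +0.103 +0.469 = 63.271 m.

63.3 m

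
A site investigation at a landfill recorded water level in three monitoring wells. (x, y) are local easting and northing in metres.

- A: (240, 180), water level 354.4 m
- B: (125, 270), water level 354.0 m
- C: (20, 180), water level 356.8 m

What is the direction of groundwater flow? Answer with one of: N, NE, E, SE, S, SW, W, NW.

NE

With h = a·x + b·y + c and A as origin, the differences give:
  (-115)·a + 90·b = -0.4
  (-220)·a + 0·b = +2.4
Eliminate b (×0 and ×90, subtract): 19800·a = -216.00 → a = ∂h/∂x = -0.01091
Back-substitute: b = ∂h/∂y = -0.01838.
Flow = −∇h = (+0.01091 east, +0.01838 north), which points northeast.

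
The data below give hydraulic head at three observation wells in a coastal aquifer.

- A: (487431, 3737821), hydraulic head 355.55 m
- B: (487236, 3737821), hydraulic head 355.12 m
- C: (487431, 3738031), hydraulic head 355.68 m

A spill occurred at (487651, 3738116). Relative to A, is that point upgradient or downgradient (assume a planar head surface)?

upgradient

∂h/∂x = (355.12 − 355.55) / (487236 − 487431) = +0.002205
∂h/∂y = (355.68 − 355.55) / (3738031 − 3737821) = +0.0006190
Head at (487651, 3738116) = 355.55 + (+0.002205)·(220) + (+0.0006190)·(295) = 356.22 m.
That is higher than the 355.55 m at A, so the point is upgradient.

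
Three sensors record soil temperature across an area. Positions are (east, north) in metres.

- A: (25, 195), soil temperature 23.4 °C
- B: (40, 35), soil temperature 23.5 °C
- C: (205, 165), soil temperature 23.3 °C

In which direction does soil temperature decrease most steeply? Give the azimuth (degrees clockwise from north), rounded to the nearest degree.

With T = a·x + b·y + c and A as origin, the differences give:
  15·a + (-160)·b = +0.1
  180·a + (-30)·b = -0.1
Eliminate b (×(-30) and ×(-160), subtract): 28350·a = -19.00 → a = ∂T/∂x = -0.0006702
Back-substitute: b = ∂T/∂y = -0.0006878.
Steepest decrease is along −∇f: components (+0.0006702 E, +0.0006878 N).
Azimuth = atan2(+0.0006702, +0.0006878) = 44.3° ≈ 044°.

044°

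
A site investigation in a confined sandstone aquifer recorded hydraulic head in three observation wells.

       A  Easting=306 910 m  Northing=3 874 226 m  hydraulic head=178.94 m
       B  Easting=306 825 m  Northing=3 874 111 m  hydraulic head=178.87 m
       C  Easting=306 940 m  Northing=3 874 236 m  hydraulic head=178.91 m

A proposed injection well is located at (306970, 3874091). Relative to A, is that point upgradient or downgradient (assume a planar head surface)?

Three-point gradient (reference A): Δ to B = (-85, -115, -0.07), Δ to C = (30, 10, -0.03).
∂h/∂x = -0.001596, ∂h/∂y = +0.001788 (det = 2600).
Head at (306970, 3874091) = 178.94 + (-0.001596)·(60) + (+0.001788)·(-135) = 178.60 m.
That is lower than the 178.94 m at A, so the point is downgradient.

downgradient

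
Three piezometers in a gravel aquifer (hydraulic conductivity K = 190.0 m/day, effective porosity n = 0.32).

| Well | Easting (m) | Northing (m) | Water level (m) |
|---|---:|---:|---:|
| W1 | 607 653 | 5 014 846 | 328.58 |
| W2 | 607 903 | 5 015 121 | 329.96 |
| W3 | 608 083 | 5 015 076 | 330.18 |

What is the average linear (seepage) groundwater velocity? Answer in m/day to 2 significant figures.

2.2 m/day

Three-point gradient (reference W1): Δ to W2 = (250, 275, +1.38), Δ to W3 = (430, 230, +1.60).
∂h/∂x = +0.002018, ∂h/∂y = +0.003184 (det = -60750).
|∇h| = √(0.002018² + 0.003184²) = 0.00377
Seepage velocity v = K·i/n = 190.0 × 0.00377 / 0.32 = 2.238 m/day.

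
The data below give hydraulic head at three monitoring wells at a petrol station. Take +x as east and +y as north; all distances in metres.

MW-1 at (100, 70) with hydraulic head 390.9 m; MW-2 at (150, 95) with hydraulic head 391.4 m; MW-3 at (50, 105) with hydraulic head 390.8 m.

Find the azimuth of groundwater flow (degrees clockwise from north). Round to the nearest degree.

225°

Differences from MW-1: to MW-2 (Δx, Δy, Δh) = (50, 25, +0.5); to MW-3 = (-50, 35, -0.1).
Determinant of the coordinate differences = 50·35 − (-50)·25 = 3000.
∂h/∂x = [(+0.5)·35 − (-0.1)·25] / 3000 = +0.006667
∂h/∂y = [50·(-0.1) − (-50)·(+0.5)] / 3000 = +0.006667
Flow direction (−∇h) has components (-0.006667 E, -0.006667 N).
Azimuth = atan2(E, N) = atan2(-0.006667, -0.006667) = 225.0° ≈ 225°.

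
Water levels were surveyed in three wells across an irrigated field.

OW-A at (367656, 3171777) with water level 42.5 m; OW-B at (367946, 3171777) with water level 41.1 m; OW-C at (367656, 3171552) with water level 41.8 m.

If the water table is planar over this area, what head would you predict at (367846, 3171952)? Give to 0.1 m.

42.1 m

∂h/∂x = (41.1 − 42.5) / (367946 − 367656) = -0.004828
∂h/∂y = (41.8 − 42.5) / (3171552 − 3171777) = +0.003111
h(367846, 3171952) = 42.5 + (-0.004828)·(190) + (+0.003111)·(175) = 42.5 -0.917 +0.544 = 42.127 m.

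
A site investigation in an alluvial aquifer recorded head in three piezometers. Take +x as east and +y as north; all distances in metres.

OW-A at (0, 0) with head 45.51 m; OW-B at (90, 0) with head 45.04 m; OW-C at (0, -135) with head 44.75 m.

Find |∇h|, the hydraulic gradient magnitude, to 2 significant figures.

0.0077

∂h/∂x = (45.04 − 45.51) / (90 − 0) = -0.005222
∂h/∂y = (44.75 − 45.51) / (-135 − 0) = +0.005630
|∇h| = √(-0.005222² + 0.005630²) = 0.007679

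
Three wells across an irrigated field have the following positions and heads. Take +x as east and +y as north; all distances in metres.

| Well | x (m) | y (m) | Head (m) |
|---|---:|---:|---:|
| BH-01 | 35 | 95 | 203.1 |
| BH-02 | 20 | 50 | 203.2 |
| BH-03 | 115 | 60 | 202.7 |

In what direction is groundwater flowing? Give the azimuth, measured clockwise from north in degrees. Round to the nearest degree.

085°

Differences from BH-01: to BH-02 (Δx, Δy, Δh) = (-15, -45, +0.1); to BH-03 = (80, -35, -0.4).
Solve a·Δx + b·Δy = Δh: det = (-15)·(-35) − 80·(-45) = 4125.
∂h/∂x = [(+0.1)·(-35) − (-0.4)·(-45)] / 4125 = -0.005212
∂h/∂y = [(-15)·(-0.4) − 80·(+0.1)] / 4125 = -0.0004848
Flow direction (−∇h) has components (+0.005212 E, +0.0004848 N).
Azimuth = atan2(E, N) = atan2(+0.005212, +0.0004848) = 84.7° ≈ 085°.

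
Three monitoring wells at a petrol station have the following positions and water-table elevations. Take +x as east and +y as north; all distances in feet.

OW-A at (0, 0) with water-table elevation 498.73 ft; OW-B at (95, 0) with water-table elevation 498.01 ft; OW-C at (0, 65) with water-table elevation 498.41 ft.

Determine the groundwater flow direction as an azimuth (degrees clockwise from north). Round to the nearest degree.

∂h/∂x = (498.01 − 498.73) / (95 − 0) = -0.007579
∂h/∂y = (498.41 − 498.73) / (65 − 0) = -0.004923
Flow direction (−∇h) has components (+0.007579 E, +0.004923 N).
Azimuth = atan2(E, N) = atan2(+0.007579, +0.004923) = 57.0° ≈ 057°.

057°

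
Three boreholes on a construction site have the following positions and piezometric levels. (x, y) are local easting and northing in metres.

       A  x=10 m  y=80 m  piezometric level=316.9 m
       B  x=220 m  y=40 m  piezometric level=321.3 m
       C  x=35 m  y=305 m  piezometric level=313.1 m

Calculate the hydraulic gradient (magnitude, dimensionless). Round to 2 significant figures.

Taking A as reference: B−A = (210, -40, +4.4); C−A = (25, 225, -3.8).
Determinant of the coordinate differences = 210·225 − 25·(-40) = 48250.
∂h/∂x = [(+4.4)·225 − (-3.8)·(-40)] / 48250 = +0.01737
∂h/∂y = [210·(-3.8) − 25·(+4.4)] / 48250 = -0.01882
|∇h| = √(0.01737² + -0.01882²) = 0.02561

0.026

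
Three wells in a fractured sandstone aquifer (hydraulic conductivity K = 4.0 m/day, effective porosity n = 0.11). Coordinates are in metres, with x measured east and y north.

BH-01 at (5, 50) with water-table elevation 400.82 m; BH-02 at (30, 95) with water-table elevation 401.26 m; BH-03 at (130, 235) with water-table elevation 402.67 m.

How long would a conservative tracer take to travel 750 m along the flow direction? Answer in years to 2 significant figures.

Taking BH-01 as reference: BH-02−BH-01 = (25, 45, +0.44); BH-03−BH-01 = (125, 185, +1.85).
Solve a·Δx + b·Δy = Δh: det = 25·185 − 125·45 = -1000.
∂h/∂x = [(+0.44)·185 − (+1.85)·45] / -1000 = +0.001850
∂h/∂y = [25·(+1.85) − 125·(+0.44)] / -1000 = +0.008750
|∇h| = √(0.001850² + 0.008750²) = 0.008943
Seepage velocity v = K·i/n = 4.0 × 0.008943 / 0.11 = 0.3252 m/day.
t = 750 / 0.3252 = 2306 days = 6.31 years.

6.3 years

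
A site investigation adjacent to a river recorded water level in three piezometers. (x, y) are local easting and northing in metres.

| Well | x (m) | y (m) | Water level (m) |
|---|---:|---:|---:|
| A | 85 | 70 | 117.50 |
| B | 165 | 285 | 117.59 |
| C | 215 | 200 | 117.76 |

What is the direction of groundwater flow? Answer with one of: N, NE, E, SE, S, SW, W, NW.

Differences from A: to B (Δx, Δy, Δh) = (80, 215, +0.09); to C = (130, 130, +0.26).
Solve a·Δx + b·Δy = Δh: det = 80·130 − 130·215 = -17550.
∂h/∂x = [(+0.09)·130 − (+0.26)·215] / -17550 = +0.002519
∂h/∂y = [80·(+0.26) − 130·(+0.09)] / -17550 = -0.0005185
Flow = −∇h = (-0.002519 east, +0.0005185 north), which points west.

W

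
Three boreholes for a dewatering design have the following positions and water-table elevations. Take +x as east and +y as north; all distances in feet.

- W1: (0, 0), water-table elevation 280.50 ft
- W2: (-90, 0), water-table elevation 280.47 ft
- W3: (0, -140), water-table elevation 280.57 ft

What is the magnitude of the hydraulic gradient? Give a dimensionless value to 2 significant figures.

0.00060

∂h/∂x = (280.47 − 280.50) / (-90 − 0) = +0.0003333
∂h/∂y = (280.57 − 280.50) / (-140 − 0) = -0.0005000
|∇h| = √(0.0003333² + -0.0005000²) = 0.0006009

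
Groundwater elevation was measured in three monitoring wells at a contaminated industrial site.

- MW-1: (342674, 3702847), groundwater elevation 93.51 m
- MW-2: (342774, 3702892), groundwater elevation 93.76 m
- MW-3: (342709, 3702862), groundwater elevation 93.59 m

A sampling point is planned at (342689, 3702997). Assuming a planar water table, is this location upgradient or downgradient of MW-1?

With h = a·x + b·y + c and MW-1 as origin, the differences give:
  100·a + 45·b = +0.25
  35·a + 15·b = +0.08
Eliminate b (×15 and ×45, subtract): -75·a = 0.150 → a = ∂h/∂x = -0.002000
Back-substitute: b = ∂h/∂y = +0.01000.
Head at (342689, 3702997) = 93.51 + (-0.002000)·(15) + (+0.01000)·(150) = 94.98 m.
That is higher than the 93.51 m at MW-1, so the point is upgradient.

upgradient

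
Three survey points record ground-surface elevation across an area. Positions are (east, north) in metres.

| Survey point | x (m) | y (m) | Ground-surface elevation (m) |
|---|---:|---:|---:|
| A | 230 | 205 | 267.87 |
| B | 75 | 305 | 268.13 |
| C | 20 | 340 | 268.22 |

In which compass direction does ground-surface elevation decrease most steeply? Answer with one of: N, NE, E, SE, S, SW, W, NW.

S

Taking A as reference: B−A = (-155, 100, +0.26); C−A = (-210, 135, +0.35).
Determinant of the coordinate differences = (-155)·135 − (-210)·100 = 75.
∂z/∂x = [(+0.26)·135 − (+0.35)·100] / 75 = +0.001333
∂z/∂y = [(-155)·(+0.35) − (-210)·(+0.26)] / 75 = +0.004667
Steepest decrease is along −∇f = (-0.001333 E, -0.004667 N) → south.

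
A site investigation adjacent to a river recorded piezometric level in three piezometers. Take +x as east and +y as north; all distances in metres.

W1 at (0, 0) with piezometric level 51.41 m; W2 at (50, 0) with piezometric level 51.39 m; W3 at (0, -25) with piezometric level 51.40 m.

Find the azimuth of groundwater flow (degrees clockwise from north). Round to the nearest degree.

∂h/∂x = (51.39 − 51.41) / (50 − 0) = -0.0004000
∂h/∂y = (51.40 − 51.41) / (-25 − 0) = +0.0004000
Flow direction (−∇h) has components (+0.0004000 E, -0.0004000 N).
Azimuth = atan2(E, N) = atan2(+0.0004000, -0.0004000) = 135.0° ≈ 135°.

135°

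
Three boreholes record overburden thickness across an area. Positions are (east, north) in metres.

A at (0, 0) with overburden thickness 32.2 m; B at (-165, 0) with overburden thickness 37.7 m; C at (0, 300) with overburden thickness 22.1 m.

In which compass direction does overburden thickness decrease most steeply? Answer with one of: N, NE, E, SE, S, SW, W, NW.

∂d/∂x = (37.7 − 32.2) / (-165 − 0) = -0.03333
∂d/∂y = (22.1 − 32.2) / (300 − 0) = -0.03367
Steepest decrease is along −∇f = (+0.03333 E, +0.03367 N) → northeast.

NE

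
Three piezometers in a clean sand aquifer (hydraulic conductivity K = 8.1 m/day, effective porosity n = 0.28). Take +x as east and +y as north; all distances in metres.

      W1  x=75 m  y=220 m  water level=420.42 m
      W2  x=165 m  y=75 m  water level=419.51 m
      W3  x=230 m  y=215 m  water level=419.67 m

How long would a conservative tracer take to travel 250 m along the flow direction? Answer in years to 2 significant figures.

Differences from W1: to W2 (Δx, Δy, Δh) = (90, -145, -0.91); to W3 = (155, -5, -0.75).
Solve a·Δx + b·Δy = Δh: det = 90·(-5) − 155·(-145) = 22025.
∂h/∂x = [(-0.91)·(-5) − (-0.75)·(-145)] / 22025 = -0.004731
∂h/∂y = [90·(-0.75) − 155·(-0.91)] / 22025 = +0.003339
|∇h| = √(-0.004731² + 0.003339²) = 0.005791
Seepage velocity v = K·i/n = 8.1 × 0.005791 / 0.28 = 0.1675 m/day.
t = 250 / 0.1675 = 1493 days = 4.09 years.

4.1 years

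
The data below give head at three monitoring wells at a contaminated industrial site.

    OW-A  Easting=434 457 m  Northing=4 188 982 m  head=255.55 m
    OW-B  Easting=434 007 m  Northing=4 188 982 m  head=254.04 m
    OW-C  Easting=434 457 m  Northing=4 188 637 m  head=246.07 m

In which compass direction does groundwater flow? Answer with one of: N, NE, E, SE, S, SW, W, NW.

S

∂h/∂x = (254.04 − 255.55) / (434007 − 434457) = +0.003356
∂h/∂y = (246.07 − 255.55) / (4188637 − 4188982) = +0.02748
Flow = −∇h = (-0.003356 east, -0.02748 north), which points south.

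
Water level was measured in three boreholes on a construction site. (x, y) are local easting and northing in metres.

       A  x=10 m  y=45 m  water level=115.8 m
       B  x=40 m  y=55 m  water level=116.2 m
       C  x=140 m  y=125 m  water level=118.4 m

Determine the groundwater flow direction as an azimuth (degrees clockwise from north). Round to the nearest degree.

With h = a·x + b·y + c and A as origin, the differences give:
  30·a + 10·b = +0.4
  130·a + 80·b = +2.6
Eliminate b (×80 and ×10, subtract): 1100·a = 6.00 → a = ∂h/∂x = +0.005455
Back-substitute: b = ∂h/∂y = +0.02364.
Flow direction (−∇h) has components (-0.005455 E, -0.02364 N).
Azimuth = atan2(E, N) = atan2(-0.005455, -0.02364) = 193.0° ≈ 193°.

193°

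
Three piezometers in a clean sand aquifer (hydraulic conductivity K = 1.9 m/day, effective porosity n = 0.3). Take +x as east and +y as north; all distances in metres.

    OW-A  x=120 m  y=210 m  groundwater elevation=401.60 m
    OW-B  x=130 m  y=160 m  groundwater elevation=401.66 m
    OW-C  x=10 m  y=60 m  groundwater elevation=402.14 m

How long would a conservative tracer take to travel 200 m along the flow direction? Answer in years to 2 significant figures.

Differences from OW-A: to OW-B (Δx, Δy, Δh) = (10, -50, +0.06); to OW-C = (-110, -150, +0.54).
Determinant of the coordinate differences = 10·(-150) − (-110)·(-50) = -7000.
∂h/∂x = [(+0.06)·(-150) − (+0.54)·(-50)] / -7000 = -0.002571
∂h/∂y = [10·(+0.54) − (-110)·(+0.06)] / -7000 = -0.001714
|∇h| = √(-0.002571² + -0.001714²) = 0.00309
Seepage velocity v = K·i/n = 1.9 × 0.00309 / 0.3 = 0.01957 m/day.
t = 200 / 0.01957 = 1.022e+04 days = 28 years.

28 years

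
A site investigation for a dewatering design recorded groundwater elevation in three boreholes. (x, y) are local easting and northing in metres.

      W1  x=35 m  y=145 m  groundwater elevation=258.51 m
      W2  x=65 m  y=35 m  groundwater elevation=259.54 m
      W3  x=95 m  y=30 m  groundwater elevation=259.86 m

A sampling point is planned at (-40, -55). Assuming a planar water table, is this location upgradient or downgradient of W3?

Differences from W1: to W2 (Δx, Δy, Δh) = (30, -110, +1.03); to W3 = (60, -115, +1.35).
Determinant of the coordinate differences = 30·(-115) − 60·(-110) = 3150.
∂h/∂x = [(+1.03)·(-115) − (+1.35)·(-110)] / 3150 = +0.009540
∂h/∂y = [30·(+1.35) − 60·(+1.03)] / 3150 = -0.006762
Head at (-40, -55) = 258.51 + (+0.009540)·(-75) + (-0.006762)·(-200) = 259.15 m.
That is lower than the 259.86 m at W3, so the point is downgradient.

downgradient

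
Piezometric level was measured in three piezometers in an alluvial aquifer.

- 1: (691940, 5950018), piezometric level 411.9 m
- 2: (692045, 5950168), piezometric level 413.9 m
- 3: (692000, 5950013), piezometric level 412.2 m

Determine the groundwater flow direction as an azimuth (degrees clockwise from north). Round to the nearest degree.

Differences from 1: to 2 (Δx, Δy, Δh) = (105, 150, +2.0); to 3 = (60, -5, +0.3).
Determinant of the coordinate differences = 105·(-5) − 60·150 = -9525.
∂h/∂x = [(+2.0)·(-5) − (+0.3)·150] / -9525 = +0.005774
∂h/∂y = [105·(+0.3) − 60·(+2.0)] / -9525 = +0.009291
Flow direction (−∇h) has components (-0.005774 E, -0.009291 N).
Azimuth = atan2(E, N) = atan2(-0.005774, -0.009291) = 211.9° ≈ 212°.

212°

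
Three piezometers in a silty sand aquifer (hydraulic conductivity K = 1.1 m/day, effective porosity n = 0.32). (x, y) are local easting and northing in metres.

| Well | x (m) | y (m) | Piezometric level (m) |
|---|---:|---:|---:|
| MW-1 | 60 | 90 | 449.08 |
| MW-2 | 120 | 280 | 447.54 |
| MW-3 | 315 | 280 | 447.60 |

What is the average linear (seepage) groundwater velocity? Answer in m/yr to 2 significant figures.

Differences from MW-1: to MW-2 (Δx, Δy, Δh) = (60, 190, -1.54); to MW-3 = (255, 190, -1.48).
Determinant of the coordinate differences = 60·190 − 255·190 = -37050.
∂h/∂x = [(-1.54)·190 − (-1.48)·190] / -37050 = +0.0003077
∂h/∂y = [60·(-1.48) − 255·(-1.54)] / -37050 = -0.008202
|∇h| = √(0.0003077² + -0.008202²) = 0.008208
Seepage velocity v = K·i/n = 1.1 × 0.008208 / 0.32 = 0.02822 m/day = 10.31 m/yr.

10 m/yr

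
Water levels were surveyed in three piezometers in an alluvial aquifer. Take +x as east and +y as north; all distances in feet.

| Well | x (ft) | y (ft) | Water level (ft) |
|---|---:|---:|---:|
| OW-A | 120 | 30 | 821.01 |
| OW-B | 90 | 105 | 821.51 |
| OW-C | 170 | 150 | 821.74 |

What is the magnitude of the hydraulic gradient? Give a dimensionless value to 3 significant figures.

0.00642

Taking OW-A as reference: OW-B−OW-A = (-30, 75, +0.50); OW-C−OW-A = (50, 120, +0.73).
Determinant of the coordinate differences = (-30)·120 − 50·75 = -7350.
∂h/∂x = [(+0.50)·120 − (+0.73)·75] / -7350 = -0.0007143
∂h/∂y = [(-30)·(+0.73) − 50·(+0.50)] / -7350 = +0.006381
|∇h| = √(-0.0007143² + 0.006381²) = 0.006421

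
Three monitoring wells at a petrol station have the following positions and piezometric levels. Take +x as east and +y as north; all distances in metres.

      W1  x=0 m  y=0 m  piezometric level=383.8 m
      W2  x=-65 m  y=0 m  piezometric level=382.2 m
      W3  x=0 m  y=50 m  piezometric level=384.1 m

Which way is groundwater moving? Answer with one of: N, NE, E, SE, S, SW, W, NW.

W

∂h/∂x = (382.2 − 383.8) / (-65 − 0) = +0.02462
∂h/∂y = (384.1 − 383.8) / (50 − 0) = +0.006000
Flow = −∇h = (-0.02462 east, -0.006000 north), which points west.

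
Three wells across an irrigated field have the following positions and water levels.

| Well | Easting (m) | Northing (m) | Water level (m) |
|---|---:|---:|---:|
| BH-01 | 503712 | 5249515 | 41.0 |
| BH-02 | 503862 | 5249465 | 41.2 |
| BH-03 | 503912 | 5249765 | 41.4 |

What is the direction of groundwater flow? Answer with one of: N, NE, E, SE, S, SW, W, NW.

W

With h = a·x + b·y + c and BH-01 as origin, the differences give:
  150·a + (-50)·b = +0.2
  200·a + 250·b = +0.4
Eliminate b (×250 and ×(-50), subtract): 47500·a = 70.00 → a = ∂h/∂x = +0.001474
Back-substitute: b = ∂h/∂y = +0.0004211.
Flow = −∇h = (-0.001474 east, -0.0004211 north), which points west.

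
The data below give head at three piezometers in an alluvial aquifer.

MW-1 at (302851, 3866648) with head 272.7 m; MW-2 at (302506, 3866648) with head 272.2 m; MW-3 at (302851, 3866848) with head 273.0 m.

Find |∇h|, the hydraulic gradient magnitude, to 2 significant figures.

∂h/∂x = (272.2 − 272.7) / (302506 − 302851) = +0.001449
∂h/∂y = (273.0 − 272.7) / (3866848 − 3866648) = +0.001500
|∇h| = √(0.001449² + 0.001500²) = 0.002086

0.0021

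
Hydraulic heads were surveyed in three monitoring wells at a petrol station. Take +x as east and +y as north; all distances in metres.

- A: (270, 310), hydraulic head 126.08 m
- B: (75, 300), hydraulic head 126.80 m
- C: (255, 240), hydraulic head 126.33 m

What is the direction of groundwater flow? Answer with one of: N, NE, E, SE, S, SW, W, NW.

Taking A as reference: B−A = (-195, -10, +0.72); C−A = (-15, -70, +0.25).
Determinant of the coordinate differences = (-195)·(-70) − (-15)·(-10) = 13500.
∂h/∂x = [(+0.72)·(-70) − (+0.25)·(-10)] / 13500 = -0.003548
∂h/∂y = [(-195)·(+0.25) − (-15)·(+0.72)] / 13500 = -0.002811
Flow = −∇h = (+0.003548 east, +0.002811 north), which points northeast.

NE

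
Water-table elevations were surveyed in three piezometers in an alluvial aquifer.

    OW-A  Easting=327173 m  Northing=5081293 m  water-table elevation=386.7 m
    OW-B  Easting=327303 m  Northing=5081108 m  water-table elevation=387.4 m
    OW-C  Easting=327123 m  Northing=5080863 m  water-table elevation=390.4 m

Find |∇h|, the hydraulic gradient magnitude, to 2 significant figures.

Three-point gradient (reference OW-A): Δ to OW-B = (130, -185, +0.7), Δ to OW-C = (-50, -430, +3.7).
∂h/∂x = -0.005886, ∂h/∂y = -0.007920 (det = -65150).
|∇h| = √(-0.005886² + -0.007920²) = 0.009868

0.0099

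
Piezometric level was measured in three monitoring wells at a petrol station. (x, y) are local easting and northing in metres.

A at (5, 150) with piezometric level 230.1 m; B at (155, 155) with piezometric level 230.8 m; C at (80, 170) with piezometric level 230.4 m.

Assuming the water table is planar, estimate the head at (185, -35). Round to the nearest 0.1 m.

231.5 m

Three-point gradient (reference A): Δ to B = (150, 5, +0.7), Δ to C = (75, 20, +0.3).
∂h/∂x = +0.004762, ∂h/∂y = -0.002857 (det = 2625).
h(185, -35) = 230.1 + (+0.004762)·(180) + (-0.002857)·(-185) = 230.1 +0.857 +0.529 = 231.486 m.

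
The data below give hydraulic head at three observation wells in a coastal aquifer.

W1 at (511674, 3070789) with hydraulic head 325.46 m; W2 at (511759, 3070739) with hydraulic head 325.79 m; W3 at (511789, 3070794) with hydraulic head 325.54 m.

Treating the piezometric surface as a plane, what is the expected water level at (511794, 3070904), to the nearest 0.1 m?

325.0 m

Three-point gradient (reference W1): Δ to W2 = (85, -50, +0.33), Δ to W3 = (115, 5, +0.08).
∂h/∂x = +0.0009150, ∂h/∂y = -0.005045 (det = 6175).
h(511794, 3070904) = 325.46 + (+0.0009150)·(120) + (-0.005045)·(115) = 325.46 +0.110 -0.580 = 324.990 m.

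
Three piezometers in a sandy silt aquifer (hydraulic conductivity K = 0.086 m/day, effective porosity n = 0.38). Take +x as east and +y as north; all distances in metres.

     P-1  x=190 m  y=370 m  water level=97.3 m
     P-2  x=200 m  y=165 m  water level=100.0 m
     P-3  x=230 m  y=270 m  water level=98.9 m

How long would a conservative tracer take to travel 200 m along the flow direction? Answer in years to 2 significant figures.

160 years

Differences from P-1: to P-2 (Δx, Δy, Δh) = (10, -205, +2.7); to P-3 = (40, -100, +1.6).
Determinant of the coordinate differences = 10·(-100) − 40·(-205) = 7200.
∂h/∂x = [(+2.7)·(-100) − (+1.6)·(-205)] / 7200 = +0.008056
∂h/∂y = [10·(+1.6) − 40·(+2.7)] / 7200 = -0.01278
|∇h| = √(0.008056² + -0.01278²) = 0.01511
Seepage velocity v = K·i/n = 0.086 × 0.01511 / 0.38 = 0.00342 m/day.
t = 200 / 0.00342 = 5.848e+04 days = 160 years.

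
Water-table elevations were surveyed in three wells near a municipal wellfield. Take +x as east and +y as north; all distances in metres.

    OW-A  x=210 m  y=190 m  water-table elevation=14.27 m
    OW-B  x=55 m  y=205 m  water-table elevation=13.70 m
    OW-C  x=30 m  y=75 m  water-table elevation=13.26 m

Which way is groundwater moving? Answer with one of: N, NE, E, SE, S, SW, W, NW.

Differences from OW-A: to OW-B (Δx, Δy, Δh) = (-155, 15, -0.57); to OW-C = (-180, -115, -1.01).
Determinant of the coordinate differences = (-155)·(-115) − (-180)·15 = 20525.
∂h/∂x = [(-0.57)·(-115) − (-1.01)·15] / 20525 = +0.003932
∂h/∂y = [(-155)·(-1.01) − (-180)·(-0.57)] / 20525 = +0.002629
Flow = −∇h = (-0.003932 east, -0.002629 north), which points southwest.

SW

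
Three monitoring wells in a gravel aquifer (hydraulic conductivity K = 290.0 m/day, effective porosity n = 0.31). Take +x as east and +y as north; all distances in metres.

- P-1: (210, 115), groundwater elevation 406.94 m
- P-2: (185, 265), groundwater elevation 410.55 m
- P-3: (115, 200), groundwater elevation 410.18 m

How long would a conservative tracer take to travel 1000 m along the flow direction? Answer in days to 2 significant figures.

Taking P-1 as reference: P-2−P-1 = (-25, 150, +3.61); P-3−P-1 = (-95, 85, +3.24).
Solve a·Δx + b·Δy = Δh: det = (-25)·85 − (-95)·150 = 12125.
∂h/∂x = [(+3.61)·85 − (+3.24)·150] / 12125 = -0.01478
∂h/∂y = [(-25)·(+3.24) − (-95)·(+3.61)] / 12125 = +0.02160
|∇h| = √(-0.01478² + 0.02160²) = 0.02617
Seepage velocity v = K·i/n = 290.0 × 0.02617 / 0.31 = 24.48 m/day.
t = 1000 / 24.48 = 40.85 days.

41 days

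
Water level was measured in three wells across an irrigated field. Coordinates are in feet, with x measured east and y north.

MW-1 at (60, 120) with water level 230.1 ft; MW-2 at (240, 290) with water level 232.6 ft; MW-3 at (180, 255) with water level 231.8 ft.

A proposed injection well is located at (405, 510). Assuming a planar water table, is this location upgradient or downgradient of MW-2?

upgradient

With h = a·x + b·y + c and MW-1 as origin, the differences give:
  180·a + 170·b = +2.5
  120·a + 135·b = +1.7
Eliminate b (×135 and ×170, subtract): 3900·a = 48.50 → a = ∂h/∂x = +0.01244
Back-substitute: b = ∂h/∂y = +0.001538.
Head at (405, 510) = 230.1 + (+0.01244)·(345) + (+0.001538)·(390) = 234.99 ft.
That is higher than the 232.6 ft at MW-2, so the point is upgradient.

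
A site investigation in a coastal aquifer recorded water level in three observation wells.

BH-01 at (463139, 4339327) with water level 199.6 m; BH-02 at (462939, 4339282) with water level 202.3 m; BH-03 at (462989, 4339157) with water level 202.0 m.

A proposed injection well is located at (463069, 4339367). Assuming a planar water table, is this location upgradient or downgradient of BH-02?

With h = a·x + b·y + c and BH-01 as origin, the differences give:
  (-200)·a + (-45)·b = +2.7
  (-150)·a + (-170)·b = +2.4
Eliminate b (×(-170) and ×(-45), subtract): 27250·a = -351.00 → a = ∂h/∂x = -0.01288
Back-substitute: b = ∂h/∂y = -0.002752.
Head at (463069, 4339367) = 199.6 + (-0.01288)·(-70) + (-0.002752)·(40) = 200.39 m.
That is lower than the 202.3 m at BH-02, so the point is downgradient.

downgradient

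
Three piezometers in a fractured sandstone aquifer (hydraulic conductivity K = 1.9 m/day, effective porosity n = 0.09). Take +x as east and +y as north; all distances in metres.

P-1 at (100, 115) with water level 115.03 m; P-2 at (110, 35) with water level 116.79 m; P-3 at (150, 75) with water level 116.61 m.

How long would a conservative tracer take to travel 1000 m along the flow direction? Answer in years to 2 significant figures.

Three-point gradient (reference P-1): Δ to P-2 = (10, -80, +1.76), Δ to P-3 = (50, -40, +1.58).
∂h/∂x = +0.01556, ∂h/∂y = -0.02006 (det = 3600).
|∇h| = √(0.01556² + -0.02006²) = 0.02539
Seepage velocity v = K·i/n = 1.9 × 0.02539 / 0.09 = 0.536 m/day.
t = 1000 / 0.536 = 1866 days = 5.11 years.

5.1 years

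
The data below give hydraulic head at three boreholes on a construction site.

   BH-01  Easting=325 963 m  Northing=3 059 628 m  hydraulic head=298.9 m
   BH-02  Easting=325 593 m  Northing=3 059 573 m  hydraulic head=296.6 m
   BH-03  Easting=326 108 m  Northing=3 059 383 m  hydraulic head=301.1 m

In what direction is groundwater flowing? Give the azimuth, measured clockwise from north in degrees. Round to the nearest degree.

305°

Taking BH-01 as reference: BH-02−BH-01 = (-370, -55, -2.3); BH-03−BH-01 = (145, -245, +2.2).
Determinant of the coordinate differences = (-370)·(-245) − 145·(-55) = 98625.
∂h/∂x = [(-2.3)·(-245) − (+2.2)·(-55)] / 98625 = +0.006940
∂h/∂y = [(-370)·(+2.2) − 145·(-2.3)] / 98625 = -0.004872
Flow direction (−∇h) has components (-0.006940 E, +0.004872 N).
Azimuth = atan2(E, N) = atan2(-0.006940, +0.004872) = 305.1° ≈ 305°.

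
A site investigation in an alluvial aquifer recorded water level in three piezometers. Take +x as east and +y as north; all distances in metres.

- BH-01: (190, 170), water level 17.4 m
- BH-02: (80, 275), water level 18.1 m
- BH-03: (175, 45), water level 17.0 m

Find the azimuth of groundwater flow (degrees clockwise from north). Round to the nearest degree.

Differences from BH-01: to BH-02 (Δx, Δy, Δh) = (-110, 105, +0.7); to BH-03 = (-15, -125, -0.4).
Determinant of the coordinate differences = (-110)·(-125) − (-15)·105 = 15325.
∂h/∂x = [(+0.7)·(-125) − (-0.4)·105] / 15325 = -0.002969
∂h/∂y = [(-110)·(-0.4) − (-15)·(+0.7)] / 15325 = +0.003556
Flow direction (−∇h) has components (+0.002969 E, -0.003556 N).
Azimuth = atan2(E, N) = atan2(+0.002969, -0.003556) = 140.1° ≈ 140°.

140°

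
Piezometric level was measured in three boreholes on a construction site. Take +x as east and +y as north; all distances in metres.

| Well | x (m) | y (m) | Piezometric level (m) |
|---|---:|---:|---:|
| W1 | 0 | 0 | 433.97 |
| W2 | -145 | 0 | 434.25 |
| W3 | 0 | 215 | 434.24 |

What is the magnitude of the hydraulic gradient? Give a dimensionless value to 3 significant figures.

0.00230

∂h/∂x = (434.25 − 433.97) / (-145 − 0) = -0.001931
∂h/∂y = (434.24 − 433.97) / (215 − 0) = +0.001256
|∇h| = √(-0.001931² + 0.001256²) = 0.002304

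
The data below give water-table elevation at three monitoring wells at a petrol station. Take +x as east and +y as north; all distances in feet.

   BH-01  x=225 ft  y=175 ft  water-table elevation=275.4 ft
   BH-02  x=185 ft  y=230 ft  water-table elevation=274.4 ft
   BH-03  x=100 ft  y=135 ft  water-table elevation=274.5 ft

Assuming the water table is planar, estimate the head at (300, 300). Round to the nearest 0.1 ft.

Taking BH-01 as reference: BH-02−BH-01 = (-40, 55, -1.0); BH-03−BH-01 = (-125, -40, -0.9).
Determinant of the coordinate differences = (-40)·(-40) − (-125)·55 = 8475.
∂h/∂x = [(-1.0)·(-40) − (-0.9)·55] / 8475 = +0.01056
∂h/∂y = [(-40)·(-0.9) − (-125)·(-1.0)] / 8475 = -0.01050
h(300, 300) = 275.4 + (+0.01056)·(75) + (-0.01050)·(125) = 275.4 +0.792 -1.313 = 274.879 ft.

274.9 ft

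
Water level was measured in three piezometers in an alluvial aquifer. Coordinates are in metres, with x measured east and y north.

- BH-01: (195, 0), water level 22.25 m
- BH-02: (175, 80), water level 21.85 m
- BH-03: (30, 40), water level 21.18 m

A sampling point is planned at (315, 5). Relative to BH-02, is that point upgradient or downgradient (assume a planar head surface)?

upgradient

With h = a·x + b·y + c and BH-01 as origin, the differences give:
  (-20)·a + 80·b = -0.40
  (-165)·a + 40·b = -1.07
Eliminate b (×40 and ×80, subtract): 12400·a = 69.600 → a = ∂h/∂x = +0.005613
Back-substitute: b = ∂h/∂y = -0.003597.
Head at (315, 5) = 22.25 + (+0.005613)·(120) + (-0.003597)·(5) = 22.91 m.
That is higher than the 21.85 m at BH-02, so the point is upgradient.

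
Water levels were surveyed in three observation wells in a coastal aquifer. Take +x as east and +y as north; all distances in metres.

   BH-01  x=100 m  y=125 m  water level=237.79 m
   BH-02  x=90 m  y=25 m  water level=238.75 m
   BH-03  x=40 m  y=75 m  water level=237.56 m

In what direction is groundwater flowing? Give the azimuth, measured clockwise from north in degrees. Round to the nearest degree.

310°

With h = a·x + b·y + c and BH-01 as origin, the differences give:
  (-10)·a + (-100)·b = +0.96
  (-60)·a + (-50)·b = -0.23
Eliminate b (×(-50) and ×(-100), subtract): -5500·a = -71.000 → a = ∂h/∂x = +0.01291
Back-substitute: b = ∂h/∂y = -0.01089.
Flow direction (−∇h) has components (-0.01291 E, +0.01089 N).
Azimuth = atan2(E, N) = atan2(-0.01291, +0.01089) = 310.2° ≈ 310°.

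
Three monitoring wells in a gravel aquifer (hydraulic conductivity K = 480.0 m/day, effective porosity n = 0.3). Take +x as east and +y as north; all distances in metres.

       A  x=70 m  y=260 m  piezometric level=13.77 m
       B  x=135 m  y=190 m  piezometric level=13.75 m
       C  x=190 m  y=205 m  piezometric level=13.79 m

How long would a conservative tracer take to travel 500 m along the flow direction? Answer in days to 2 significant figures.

Taking A as reference: B−A = (65, -70, -0.02); C−A = (120, -55, +0.02).
Solve a·Δx + b·Δy = Δh: det = 65·(-55) − 120·(-70) = 4825.
∂h/∂x = [(-0.02)·(-55) − (+0.02)·(-70)] / 4825 = +0.0005181
∂h/∂y = [65·(+0.02) − 120·(-0.02)] / 4825 = +0.0007668
|∇h| = √(0.0005181² + 0.0007668²) = 0.0009254
Seepage velocity v = K·i/n = 480.0 × 0.0009254 / 0.3 = 1.481 m/day.
t = 500 / 1.481 = 337.6 days.

340 days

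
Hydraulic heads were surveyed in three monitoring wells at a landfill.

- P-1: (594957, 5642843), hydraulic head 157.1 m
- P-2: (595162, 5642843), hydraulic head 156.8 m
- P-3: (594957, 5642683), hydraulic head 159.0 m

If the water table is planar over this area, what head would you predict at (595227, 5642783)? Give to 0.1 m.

∂h/∂x = (156.8 − 157.1) / (595162 − 594957) = -0.001463
∂h/∂y = (159.0 − 157.1) / (5642683 − 5642843) = -0.01188
h(595227, 5642783) = 157.1 + (-0.001463)·(270) + (-0.01188)·(-60) = 157.1 -0.395 +0.713 = 157.417 m.

157.4 m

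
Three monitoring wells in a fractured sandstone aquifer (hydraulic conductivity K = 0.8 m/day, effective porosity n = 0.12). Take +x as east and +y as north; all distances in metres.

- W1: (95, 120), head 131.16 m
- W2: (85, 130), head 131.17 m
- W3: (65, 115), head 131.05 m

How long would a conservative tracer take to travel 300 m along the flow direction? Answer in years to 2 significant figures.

25 years

Three-point gradient (reference W1): Δ to W2 = (-10, 10, +0.01), Δ to W3 = (-30, -5, -0.11).
∂h/∂x = +0.003000, ∂h/∂y = +0.004000 (det = 350).
|∇h| = √(0.003000² + 0.004000²) = 0.005
Seepage velocity v = K·i/n = 0.8 × 0.005 / 0.12 = 0.03333 m/day.
t = 300 / 0.03333 = 9001 days = 24.6 years.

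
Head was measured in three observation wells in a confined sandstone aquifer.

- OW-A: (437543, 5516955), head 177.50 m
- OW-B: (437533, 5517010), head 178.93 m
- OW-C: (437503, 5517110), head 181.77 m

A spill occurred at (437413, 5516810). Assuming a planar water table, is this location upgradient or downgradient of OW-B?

With h = a·x + b·y + c and OW-A as origin, the differences give:
  (-10)·a + 55·b = +1.43
  (-40)·a + 155·b = +4.27
Eliminate b (×155 and ×55, subtract): 650·a = -13.200 → a = ∂h/∂x = -0.02031
Back-substitute: b = ∂h/∂y = +0.02231.
Head at (437413, 5516810) = 177.50 + (-0.02031)·(-130) + (+0.02231)·(-145) = 176.91 m.
That is lower than the 178.93 m at OW-B, so the point is downgradient.

downgradient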